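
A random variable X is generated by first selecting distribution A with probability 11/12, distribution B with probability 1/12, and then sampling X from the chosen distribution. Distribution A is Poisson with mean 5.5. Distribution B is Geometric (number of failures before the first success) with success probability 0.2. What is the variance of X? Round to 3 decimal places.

Per component, A: μ=5.5, E[X²]=35.75; B: μ=4, E[X²]=36.
E[X] = 0.916667·5.5 + 0.0833333·4 = 5.375.
E[X²] = 0.916667·35.75 + 0.0833333·36 = 35.7708.
Var(X) = E[X²] − (E[X])² = 35.7708 − 28.8906 = 6.88021.

6.880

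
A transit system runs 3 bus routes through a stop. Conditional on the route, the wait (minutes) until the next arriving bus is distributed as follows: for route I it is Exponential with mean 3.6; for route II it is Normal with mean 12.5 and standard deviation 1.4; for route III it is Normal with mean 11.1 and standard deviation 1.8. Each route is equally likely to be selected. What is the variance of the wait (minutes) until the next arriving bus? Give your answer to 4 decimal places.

Per component, I: μ=3.6, E[X²]=25.92; II: μ=12.5, E[X²]=158.21; III: μ=11.1, E[X²]=126.45.
E[X] = 0.333333·3.6 + 0.333333·12.5 + 0.333333·11.1 = 9.06667.
E[X²] = 0.333333·25.92 + 0.333333·158.21 + 0.333333·126.45 = 103.527.
Var(X) = E[X²] − (E[X])² = 103.527 − 82.2044 = 21.3222.

21.3222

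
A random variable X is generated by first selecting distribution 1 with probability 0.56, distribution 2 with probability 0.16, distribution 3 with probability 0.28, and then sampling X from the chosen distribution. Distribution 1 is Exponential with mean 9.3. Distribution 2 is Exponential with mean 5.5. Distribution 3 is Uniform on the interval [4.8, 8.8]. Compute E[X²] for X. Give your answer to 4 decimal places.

119.8693

For each component E[X²] = Var + (mean)², giving 1: 172.98; 2: 60.5; 3: 47.5733.
Overall E[X²] = 0.56·172.98 + 0.16·60.5 + 0.28·47.5733 = 119.869.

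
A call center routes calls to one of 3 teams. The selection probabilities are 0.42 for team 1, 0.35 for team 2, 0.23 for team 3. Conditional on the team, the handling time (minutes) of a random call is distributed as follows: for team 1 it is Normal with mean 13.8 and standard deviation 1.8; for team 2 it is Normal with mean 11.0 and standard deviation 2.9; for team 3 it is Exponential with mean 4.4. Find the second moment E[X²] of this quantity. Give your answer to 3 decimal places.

For each component E[X²] = Var + (mean)², giving 1: 193.68; 2: 129.41; 3: 38.72.
Overall E[X²] = 0.42·193.68 + 0.35·129.41 + 0.23·38.72 = 135.545.

135.545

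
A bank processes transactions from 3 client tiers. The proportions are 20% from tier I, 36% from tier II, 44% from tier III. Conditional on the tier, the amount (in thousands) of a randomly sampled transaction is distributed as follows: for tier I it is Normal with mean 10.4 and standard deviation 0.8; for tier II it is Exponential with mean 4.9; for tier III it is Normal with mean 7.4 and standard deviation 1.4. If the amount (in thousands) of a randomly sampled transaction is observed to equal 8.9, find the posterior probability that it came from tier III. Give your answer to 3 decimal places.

0.708

Likelihoods f(8.9 | ·): I: 0.0859828; II: 0.0331882; III: 0.160511.
Posterior ∝ prior × likelihood. Numerator for III: 0.44·0.160511 = 0.070625.
Normalizing constant: 0.2·0.0859828 + 0.36·0.0331882 + 0.44·0.160511 = 0.0997693.
P(III | observation) = 0.070625 / 0.0997693 = 0.707883.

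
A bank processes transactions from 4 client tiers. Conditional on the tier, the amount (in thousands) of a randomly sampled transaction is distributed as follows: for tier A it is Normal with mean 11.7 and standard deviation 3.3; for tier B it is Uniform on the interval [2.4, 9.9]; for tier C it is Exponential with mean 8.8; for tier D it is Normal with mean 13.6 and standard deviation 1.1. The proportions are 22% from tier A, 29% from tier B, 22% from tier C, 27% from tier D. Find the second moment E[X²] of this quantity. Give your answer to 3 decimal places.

129.179

For each component E[X²] = Var + (mean)², giving A: 147.78; B: 42.51; C: 154.88; D: 186.17.
Overall E[X²] = 0.22·147.78 + 0.29·42.51 + 0.22·154.88 + 0.27·186.17 = 129.179.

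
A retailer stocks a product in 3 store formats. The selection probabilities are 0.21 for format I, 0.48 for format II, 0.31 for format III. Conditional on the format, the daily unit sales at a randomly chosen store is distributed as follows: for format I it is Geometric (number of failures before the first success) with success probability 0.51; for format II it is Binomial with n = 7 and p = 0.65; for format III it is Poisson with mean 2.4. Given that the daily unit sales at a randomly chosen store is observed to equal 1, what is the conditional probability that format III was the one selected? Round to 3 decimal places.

Likelihoods P(X=1 | ·): I: 0.2499; II: 0.00836411; III: 0.217723.
Posterior ∝ prior × likelihood. Numerator for III: 0.31·0.217723 = 0.0674942.
Normalizing constant: 0.21·0.2499 + 0.48·0.00836411 + 0.31·0.217723 = 0.123988.
P(III | observation) = 0.0674942 / 0.123988 = 0.544361.

0.544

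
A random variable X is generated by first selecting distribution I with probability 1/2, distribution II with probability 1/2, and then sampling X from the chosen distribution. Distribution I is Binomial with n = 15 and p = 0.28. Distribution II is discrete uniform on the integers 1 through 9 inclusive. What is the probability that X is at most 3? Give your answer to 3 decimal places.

Conditional on each component, P(X ≤ 3): I: 0.35839; II: 0.333333.
By total probability, P(X ≤ 3) = 0.5·0.35839 + 0.5·0.333333 = 0.345862.

0.346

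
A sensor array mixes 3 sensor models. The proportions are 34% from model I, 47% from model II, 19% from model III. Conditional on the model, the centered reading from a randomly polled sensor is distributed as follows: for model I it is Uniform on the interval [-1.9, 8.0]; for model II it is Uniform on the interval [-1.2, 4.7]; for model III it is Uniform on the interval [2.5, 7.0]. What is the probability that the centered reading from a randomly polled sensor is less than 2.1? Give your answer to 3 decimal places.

Conditional on each model, P(X < 2.1): I: 0.40404; II: 0.559322; III: 0.
By total probability, P(X < 2.1) = 0.34·0.40404 + 0.47·0.559322 + 0.19·0 = 0.400255.

0.400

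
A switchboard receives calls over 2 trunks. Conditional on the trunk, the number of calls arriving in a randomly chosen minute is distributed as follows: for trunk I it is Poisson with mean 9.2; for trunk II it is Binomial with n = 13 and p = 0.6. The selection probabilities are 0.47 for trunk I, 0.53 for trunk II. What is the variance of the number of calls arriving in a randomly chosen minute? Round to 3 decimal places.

Per component, I: μ=9.2, E[X²]=93.84; II: μ=7.8, E[X²]=63.96.
E[X] = 0.47·9.2 + 0.53·7.8 = 8.458.
E[X²] = 0.47·93.84 + 0.53·63.96 = 78.0036.
Var(X) = E[X²] − (E[X])² = 78.0036 − 71.5378 = 6.46584.

6.466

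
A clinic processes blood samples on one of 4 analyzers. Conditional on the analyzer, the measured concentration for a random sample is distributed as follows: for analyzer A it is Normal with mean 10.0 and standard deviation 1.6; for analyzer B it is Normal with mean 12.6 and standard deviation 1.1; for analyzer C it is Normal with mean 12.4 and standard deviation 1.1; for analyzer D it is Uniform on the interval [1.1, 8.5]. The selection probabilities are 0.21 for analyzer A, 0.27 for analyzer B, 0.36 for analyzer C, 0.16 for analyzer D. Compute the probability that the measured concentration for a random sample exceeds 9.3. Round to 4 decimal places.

Conditional on each analyzer, P(X > 9.3): A: 0.669126; B: 0.99865; C: 0.997585; D: 0.
By total probability, P(X > 9.3) = 0.21·0.669126 + 0.27·0.99865 + 0.36·0.997585 + 0.16·0 = 0.769283.

0.7693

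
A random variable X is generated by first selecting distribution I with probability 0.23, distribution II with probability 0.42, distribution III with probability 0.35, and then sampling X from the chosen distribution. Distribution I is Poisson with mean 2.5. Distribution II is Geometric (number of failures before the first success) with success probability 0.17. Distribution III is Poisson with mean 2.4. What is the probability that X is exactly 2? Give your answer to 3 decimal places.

Conditional on each component, P(X = 2): I: 0.256516; II: 0.117113; III: 0.261268.
By total probability, P(X = 2) = 0.23·0.256516 + 0.42·0.117113 + 0.35·0.261268 = 0.19963.

0.200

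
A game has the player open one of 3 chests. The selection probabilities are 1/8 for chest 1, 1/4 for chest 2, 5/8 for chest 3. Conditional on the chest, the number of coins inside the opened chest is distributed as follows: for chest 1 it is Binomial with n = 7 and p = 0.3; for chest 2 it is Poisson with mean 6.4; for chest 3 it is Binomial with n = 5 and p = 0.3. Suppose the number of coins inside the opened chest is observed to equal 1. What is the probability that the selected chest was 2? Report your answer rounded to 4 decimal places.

Likelihoods P(X=1 | ·): 1: 0.247063; 2: 0.010634; 3: 0.36015.
Posterior ∝ prior × likelihood. Numerator for 2: 0.25·0.010634 = 0.00265849.
Normalizing constant: 0.125·0.247063 + 0.25·0.010634 + 0.625·0.36015 = 0.258635.
P(2 | observation) = 0.00265849 / 0.258635 = 0.0102789.

0.0103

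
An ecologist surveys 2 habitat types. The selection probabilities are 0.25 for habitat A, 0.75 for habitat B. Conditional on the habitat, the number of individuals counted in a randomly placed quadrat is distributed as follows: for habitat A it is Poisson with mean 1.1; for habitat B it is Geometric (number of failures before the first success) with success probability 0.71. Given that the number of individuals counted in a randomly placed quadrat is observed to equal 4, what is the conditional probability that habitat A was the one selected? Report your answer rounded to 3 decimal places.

Likelihoods P(X=4 | ·): A: 0.0203065; B: 0.0050217.
Posterior ∝ prior × likelihood. Numerator for A: 0.25·0.0203065 = 0.00507663.
Normalizing constant: 0.25·0.0203065 + 0.75·0.0050217 = 0.0088429.
P(A | observation) = 0.00507663 / 0.0088429 = 0.574091.

0.574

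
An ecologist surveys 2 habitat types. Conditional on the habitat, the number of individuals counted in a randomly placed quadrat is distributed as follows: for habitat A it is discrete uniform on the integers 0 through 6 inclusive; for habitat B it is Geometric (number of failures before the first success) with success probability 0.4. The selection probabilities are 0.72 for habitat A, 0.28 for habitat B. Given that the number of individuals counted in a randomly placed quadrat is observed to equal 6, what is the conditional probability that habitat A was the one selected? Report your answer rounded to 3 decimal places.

0.952

Likelihoods P(X=6 | ·): A: 0.142857; B: 0.0186624.
Posterior ∝ prior × likelihood. Numerator for A: 0.72·0.142857 = 0.102857.
Normalizing constant: 0.72·0.142857 + 0.28·0.0186624 = 0.108083.
P(A | observation) = 0.102857 / 0.108083 = 0.951653.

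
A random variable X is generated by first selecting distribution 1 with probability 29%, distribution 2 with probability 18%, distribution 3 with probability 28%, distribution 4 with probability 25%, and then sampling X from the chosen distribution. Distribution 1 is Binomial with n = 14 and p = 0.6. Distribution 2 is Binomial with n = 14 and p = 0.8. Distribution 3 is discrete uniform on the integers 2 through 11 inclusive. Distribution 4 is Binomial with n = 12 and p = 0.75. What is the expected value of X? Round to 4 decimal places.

Component means — 1: 8.4; 2: 11.2; 3: 6.5; 4: 9.
E[X] = 0.29·8.4 + 0.18·11.2 + 0.28·6.5 + 0.25·9 = 8.522.

8.5220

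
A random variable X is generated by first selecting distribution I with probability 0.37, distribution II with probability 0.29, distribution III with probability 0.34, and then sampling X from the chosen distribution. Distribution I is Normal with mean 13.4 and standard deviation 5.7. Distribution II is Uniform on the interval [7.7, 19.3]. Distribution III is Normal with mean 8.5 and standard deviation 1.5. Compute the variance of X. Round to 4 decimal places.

Per component, I: μ=13.4, E[X²]=212.05; II: μ=13.5, E[X²]=193.463; III: μ=8.5, E[X²]=74.5.
E[X] = 0.37·13.4 + 0.29·13.5 + 0.34·8.5 = 11.763.
E[X²] = 0.37·212.05 + 0.29·193.463 + 0.34·74.5 = 159.893.
Var(X) = E[X²] − (E[X])² = 159.893 − 138.368 = 21.5247.

21.5247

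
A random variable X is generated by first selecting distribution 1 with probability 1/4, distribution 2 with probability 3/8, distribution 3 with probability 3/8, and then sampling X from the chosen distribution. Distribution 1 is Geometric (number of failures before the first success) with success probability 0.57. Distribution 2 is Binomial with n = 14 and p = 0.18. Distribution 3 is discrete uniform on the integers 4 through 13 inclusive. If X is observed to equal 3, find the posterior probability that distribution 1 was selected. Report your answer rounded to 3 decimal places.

0.112

Likelihoods P(X=3 | ·): 1: 0.045319; 2: 0.239261; 3: 0.
Posterior ∝ prior × likelihood. Numerator for 1: 0.25·0.045319 = 0.0113297.
Normalizing constant: 0.25·0.045319 + 0.375·0.239261 + 0.375·0 = 0.101052.
P(1 | observation) = 0.0113297 / 0.101052 = 0.112117.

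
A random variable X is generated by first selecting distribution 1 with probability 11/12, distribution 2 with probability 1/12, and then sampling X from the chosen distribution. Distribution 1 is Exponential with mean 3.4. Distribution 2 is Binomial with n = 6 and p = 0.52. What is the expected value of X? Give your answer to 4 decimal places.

3.3767

Component means — 1: 3.4; 2: 3.12.
E[X] = 0.916667·3.4 + 0.0833333·3.12 = 3.37667.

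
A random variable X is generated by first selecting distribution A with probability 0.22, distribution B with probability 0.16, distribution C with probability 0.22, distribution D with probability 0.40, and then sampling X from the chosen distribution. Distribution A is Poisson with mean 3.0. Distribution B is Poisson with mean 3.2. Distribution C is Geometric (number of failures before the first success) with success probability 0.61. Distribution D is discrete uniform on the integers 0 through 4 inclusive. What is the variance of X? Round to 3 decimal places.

Per component, A: μ=3, E[X²]=12; B: μ=3.2, E[X²]=13.44; C: μ=0.639344, E[X²]=1.45687; D: μ=2, E[X²]=6.
E[X] = 0.22·3 + 0.16·3.2 + 0.22·0.639344 + 0.4·2 = 2.11266.
E[X²] = 0.22·12 + 0.16·13.44 + 0.22·1.45687 + 0.4·6 = 7.51091.
Var(X) = E[X²] − (E[X])² = 7.51091 − 4.46331 = 3.0476.

3.048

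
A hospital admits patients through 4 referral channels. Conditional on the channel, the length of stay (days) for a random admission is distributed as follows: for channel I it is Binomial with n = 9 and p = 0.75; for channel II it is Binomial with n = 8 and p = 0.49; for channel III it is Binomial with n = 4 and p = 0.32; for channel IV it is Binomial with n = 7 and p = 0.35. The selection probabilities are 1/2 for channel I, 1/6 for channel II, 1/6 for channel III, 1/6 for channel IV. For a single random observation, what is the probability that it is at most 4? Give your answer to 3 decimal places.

0.458

Conditional on each channel, P(X ≤ 4): I: 0.0489273; II: 0.658366; III: 1; IV: 0.944392.
By total probability, P(X ≤ 4) = 0.5·0.0489273 + 0.166667·0.658366 + 0.166667·1 + 0.166667·0.944392 = 0.458257.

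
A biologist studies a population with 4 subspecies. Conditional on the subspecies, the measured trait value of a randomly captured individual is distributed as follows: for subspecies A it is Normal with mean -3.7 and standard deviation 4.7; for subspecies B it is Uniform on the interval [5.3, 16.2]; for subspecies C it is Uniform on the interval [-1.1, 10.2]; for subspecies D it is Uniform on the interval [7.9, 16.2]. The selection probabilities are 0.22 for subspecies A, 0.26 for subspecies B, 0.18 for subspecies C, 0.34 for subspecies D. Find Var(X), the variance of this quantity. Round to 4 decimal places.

Per component, A: μ=-3.7, E[X²]=35.78; B: μ=10.75, E[X²]=125.463; C: μ=4.55, E[X²]=31.3433; D: μ=12.05, E[X²]=150.943.
E[X] = 0.22·-3.7 + 0.26·10.75 + 0.18·4.55 + 0.34·12.05 = 6.897.
E[X²] = 0.22·35.78 + 0.26·125.463 + 0.18·31.3433 + 0.34·150.943 = 97.4546.
Var(X) = E[X²] − (E[X])² = 97.4546 − 47.5686 = 49.886.

49.8860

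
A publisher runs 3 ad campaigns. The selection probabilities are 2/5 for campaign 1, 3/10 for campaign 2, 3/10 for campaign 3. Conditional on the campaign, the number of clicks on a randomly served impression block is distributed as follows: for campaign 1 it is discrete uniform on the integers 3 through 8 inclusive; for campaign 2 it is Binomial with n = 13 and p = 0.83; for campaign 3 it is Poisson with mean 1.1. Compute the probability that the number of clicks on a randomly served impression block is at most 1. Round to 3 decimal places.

0.210

Conditional on each campaign, P(X ≤ 1): 1: 0; 2: 6.38554e-09; 3: 0.699029.
By total probability, P(X ≤ 1) = 0.4·0 + 0.3·6.38554e-09 + 0.3·0.699029 = 0.209709.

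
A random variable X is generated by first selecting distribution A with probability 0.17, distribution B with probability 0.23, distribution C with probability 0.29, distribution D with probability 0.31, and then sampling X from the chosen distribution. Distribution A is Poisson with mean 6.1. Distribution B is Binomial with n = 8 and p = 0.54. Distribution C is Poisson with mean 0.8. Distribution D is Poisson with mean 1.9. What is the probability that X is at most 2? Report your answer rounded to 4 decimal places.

0.5268

Conditional on each component, P(X ≤ 2): A: 0.0576529; B: 0.0981878; C: 0.952577; D: 0.70372.
By total probability, P(X ≤ 2) = 0.17·0.0576529 + 0.23·0.0981878 + 0.29·0.952577 + 0.31·0.70372 = 0.526785.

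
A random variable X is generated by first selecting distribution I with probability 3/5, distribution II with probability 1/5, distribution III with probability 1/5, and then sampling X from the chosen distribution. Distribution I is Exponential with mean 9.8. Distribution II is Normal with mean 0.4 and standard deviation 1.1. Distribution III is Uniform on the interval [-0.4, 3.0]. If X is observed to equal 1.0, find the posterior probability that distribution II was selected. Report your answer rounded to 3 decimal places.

0.354

Likelihoods f(1.0 | ·): I: 0.0921421; II: 0.312544; III: 0.294118.
Posterior ∝ prior × likelihood. Numerator for II: 0.2·0.312544 = 0.0625089.
Normalizing constant: 0.6·0.0921421 + 0.2·0.312544 + 0.2·0.294118 = 0.176618.
P(II | observation) = 0.0625089 / 0.176618 = 0.353922.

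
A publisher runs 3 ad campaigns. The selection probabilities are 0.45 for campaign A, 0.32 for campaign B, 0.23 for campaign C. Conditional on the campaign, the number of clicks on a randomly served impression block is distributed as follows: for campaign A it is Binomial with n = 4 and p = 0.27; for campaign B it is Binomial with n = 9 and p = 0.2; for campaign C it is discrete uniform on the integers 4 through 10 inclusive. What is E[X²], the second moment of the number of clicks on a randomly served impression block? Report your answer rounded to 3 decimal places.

14.567

For each component E[X²] = Var + (mean)², giving A: 1.9548; B: 4.68; C: 53.
Overall E[X²] = 0.45·1.9548 + 0.32·4.68 + 0.23·53 = 14.5673.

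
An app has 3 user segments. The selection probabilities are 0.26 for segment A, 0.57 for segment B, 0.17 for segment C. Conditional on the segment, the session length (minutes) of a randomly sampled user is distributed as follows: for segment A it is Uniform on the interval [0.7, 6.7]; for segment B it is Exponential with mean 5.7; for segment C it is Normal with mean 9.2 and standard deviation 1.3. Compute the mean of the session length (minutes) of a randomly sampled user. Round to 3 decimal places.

Component means — A: 3.7; B: 5.7; C: 9.2.
E[X] = 0.26·3.7 + 0.57·5.7 + 0.17·9.2 = 5.775.

5.775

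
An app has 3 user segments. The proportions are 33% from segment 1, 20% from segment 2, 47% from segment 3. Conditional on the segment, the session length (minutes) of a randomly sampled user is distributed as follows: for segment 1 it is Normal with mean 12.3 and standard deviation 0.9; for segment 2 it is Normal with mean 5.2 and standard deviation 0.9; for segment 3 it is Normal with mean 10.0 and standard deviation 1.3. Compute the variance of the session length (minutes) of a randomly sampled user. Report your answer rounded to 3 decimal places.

7.537

Per component, 1: μ=12.3, E[X²]=152.1; 2: μ=5.2, E[X²]=27.85; 3: μ=10, E[X²]=101.69.
E[X] = 0.33·12.3 + 0.2·5.2 + 0.47·10 = 9.799.
E[X²] = 0.33·152.1 + 0.2·27.85 + 0.47·101.69 = 103.557.
Var(X) = E[X²] − (E[X])² = 103.557 − 96.0204 = 7.5369.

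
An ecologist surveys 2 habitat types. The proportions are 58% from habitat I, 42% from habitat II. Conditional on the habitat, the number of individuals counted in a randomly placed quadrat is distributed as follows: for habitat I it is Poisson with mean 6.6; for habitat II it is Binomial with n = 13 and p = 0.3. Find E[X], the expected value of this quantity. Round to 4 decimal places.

5.4660

Component means — I: 6.6; II: 3.9.
E[X] = 0.58·6.6 + 0.42·3.9 = 5.466.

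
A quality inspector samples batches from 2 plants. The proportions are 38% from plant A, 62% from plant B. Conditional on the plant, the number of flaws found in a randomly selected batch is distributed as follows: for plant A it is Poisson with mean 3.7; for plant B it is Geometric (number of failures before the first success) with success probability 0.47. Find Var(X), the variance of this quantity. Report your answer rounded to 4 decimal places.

Per component, A: μ=3.7, E[X²]=17.39; B: μ=1.12766, E[X²]=3.67089.
E[X] = 0.38·3.7 + 0.62·1.12766 = 2.10515.
E[X²] = 0.38·17.39 + 0.62·3.67089 = 8.88415.
Var(X) = E[X²] − (E[X])² = 8.88415 − 4.43165 = 4.4525.

4.4525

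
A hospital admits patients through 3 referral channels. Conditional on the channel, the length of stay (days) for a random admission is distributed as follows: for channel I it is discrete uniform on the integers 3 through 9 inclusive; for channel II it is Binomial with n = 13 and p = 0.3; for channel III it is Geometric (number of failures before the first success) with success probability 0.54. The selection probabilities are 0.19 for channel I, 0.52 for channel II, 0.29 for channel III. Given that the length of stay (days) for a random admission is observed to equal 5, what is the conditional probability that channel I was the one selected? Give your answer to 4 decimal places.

0.2187

Likelihoods P(X=5 | ·): I: 0.142857; II: 0.180289; III: 0.011122.
Posterior ∝ prior × likelihood. Numerator for I: 0.19·0.142857 = 0.0271429.
Normalizing constant: 0.19·0.142857 + 0.52·0.180289 + 0.29·0.011122 = 0.124118.
P(I | observation) = 0.0271429 / 0.124118 = 0.218685.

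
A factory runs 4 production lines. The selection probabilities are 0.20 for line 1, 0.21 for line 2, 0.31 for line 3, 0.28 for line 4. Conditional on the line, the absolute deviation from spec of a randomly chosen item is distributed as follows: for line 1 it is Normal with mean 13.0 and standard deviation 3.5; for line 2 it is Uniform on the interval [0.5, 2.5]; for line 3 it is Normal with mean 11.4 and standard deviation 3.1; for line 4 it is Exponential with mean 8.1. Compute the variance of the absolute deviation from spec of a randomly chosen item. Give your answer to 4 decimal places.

Per component, 1: μ=13, E[X²]=181.25; 2: μ=1.5, E[X²]=2.58333; 3: μ=11.4, E[X²]=139.57; 4: μ=8.1, E[X²]=131.22.
E[X] = 0.2·13 + 0.21·1.5 + 0.31·11.4 + 0.28·8.1 = 8.717.
E[X²] = 0.2·181.25 + 0.21·2.58333 + 0.31·139.57 + 0.28·131.22 = 116.801.
Var(X) = E[X²] − (E[X])² = 116.801 − 75.9861 = 40.8147.

40.8147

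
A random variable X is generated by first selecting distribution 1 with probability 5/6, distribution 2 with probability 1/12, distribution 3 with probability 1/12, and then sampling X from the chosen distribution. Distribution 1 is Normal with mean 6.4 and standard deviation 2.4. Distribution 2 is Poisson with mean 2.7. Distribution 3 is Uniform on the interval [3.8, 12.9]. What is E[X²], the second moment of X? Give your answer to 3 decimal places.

46.151

For each component E[X²] = Var + (mean)², giving 1: 46.72; 2: 9.99; 3: 76.6233.
Overall E[X²] = 0.833333·46.72 + 0.0833333·9.99 + 0.0833333·76.6233 = 46.1511.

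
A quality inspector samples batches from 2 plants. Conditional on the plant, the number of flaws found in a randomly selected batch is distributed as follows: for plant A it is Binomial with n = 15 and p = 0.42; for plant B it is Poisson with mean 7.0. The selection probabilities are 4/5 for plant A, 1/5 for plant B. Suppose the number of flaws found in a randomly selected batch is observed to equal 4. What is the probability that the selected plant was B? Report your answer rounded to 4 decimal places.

Likelihoods P(X=4 | ·): A: 0.10613; B: 0.0912262.
Posterior ∝ prior × likelihood. Numerator for B: 0.2·0.0912262 = 0.0182452.
Normalizing constant: 0.8·0.10613 + 0.2·0.0912262 = 0.103149.
P(B | observation) = 0.0182452 / 0.103149 = 0.176882.

0.1769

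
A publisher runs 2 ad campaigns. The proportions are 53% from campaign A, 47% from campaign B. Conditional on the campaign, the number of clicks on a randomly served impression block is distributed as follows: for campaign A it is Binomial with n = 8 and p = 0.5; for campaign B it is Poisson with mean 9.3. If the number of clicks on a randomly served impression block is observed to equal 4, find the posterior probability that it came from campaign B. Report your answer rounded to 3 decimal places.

0.085

Likelihoods P(X=4 | ·): A: 0.273438; B: 0.0284959.
Posterior ∝ prior × likelihood. Numerator for B: 0.47·0.0284959 = 0.0133931.
Normalizing constant: 0.53·0.273438 + 0.47·0.0284959 = 0.158315.
P(B | observation) = 0.0133931 / 0.158315 = 0.0845976.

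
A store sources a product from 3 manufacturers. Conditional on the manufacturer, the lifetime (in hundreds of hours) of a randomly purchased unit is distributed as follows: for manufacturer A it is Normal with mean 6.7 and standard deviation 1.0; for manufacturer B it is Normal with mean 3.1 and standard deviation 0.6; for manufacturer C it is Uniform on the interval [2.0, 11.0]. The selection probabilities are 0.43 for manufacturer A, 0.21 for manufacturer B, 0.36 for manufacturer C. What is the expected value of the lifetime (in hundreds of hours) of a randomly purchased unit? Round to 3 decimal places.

5.872

Component means — A: 6.7; B: 3.1; C: 6.5.
E[X] = 0.43·6.7 + 0.21·3.1 + 0.36·6.5 = 5.872.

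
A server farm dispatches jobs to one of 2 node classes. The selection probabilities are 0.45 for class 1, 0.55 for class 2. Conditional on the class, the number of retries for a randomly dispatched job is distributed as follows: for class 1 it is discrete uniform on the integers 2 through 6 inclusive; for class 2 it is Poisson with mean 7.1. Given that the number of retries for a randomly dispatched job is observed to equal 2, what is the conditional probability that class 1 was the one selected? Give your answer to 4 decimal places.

0.8872

Likelihoods P(X=2 | ·): 1: 0.2; 2: 0.0207968.
Posterior ∝ prior × likelihood. Numerator for 1: 0.45·0.2 = 0.09.
Normalizing constant: 0.45·0.2 + 0.55·0.0207968 = 0.101438.
P(1 | observation) = 0.09 / 0.101438 = 0.88724.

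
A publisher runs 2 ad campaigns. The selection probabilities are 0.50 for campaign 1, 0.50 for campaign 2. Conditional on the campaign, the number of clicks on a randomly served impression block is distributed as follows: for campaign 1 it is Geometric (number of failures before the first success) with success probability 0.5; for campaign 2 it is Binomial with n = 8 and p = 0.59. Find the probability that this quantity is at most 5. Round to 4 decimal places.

0.8448

Conditional on each campaign, P(X ≤ 5): 1: 0.984375; 2: 0.705154.
By total probability, P(X ≤ 5) = 0.5·0.984375 + 0.5·0.705154 = 0.844764.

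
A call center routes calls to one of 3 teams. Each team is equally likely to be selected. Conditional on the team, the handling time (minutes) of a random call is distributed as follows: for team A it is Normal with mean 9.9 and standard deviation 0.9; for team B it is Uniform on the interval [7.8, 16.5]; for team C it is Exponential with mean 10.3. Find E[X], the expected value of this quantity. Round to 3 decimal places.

Component means — A: 9.9; B: 12.15; C: 10.3.
E[X] = 0.333333·9.9 + 0.333333·12.15 + 0.333333·10.3 = 10.7833.

10.783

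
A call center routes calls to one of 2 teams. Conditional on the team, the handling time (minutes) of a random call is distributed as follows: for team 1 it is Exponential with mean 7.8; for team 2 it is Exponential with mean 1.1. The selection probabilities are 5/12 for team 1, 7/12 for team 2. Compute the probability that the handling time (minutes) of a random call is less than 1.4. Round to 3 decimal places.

0.488

Conditional on each team, P(X < 1.4): 1: 0.164301; 2: 0.719933.
By total probability, P(X < 1.4) = 0.416667·0.164301 + 0.583333·0.719933 = 0.48842.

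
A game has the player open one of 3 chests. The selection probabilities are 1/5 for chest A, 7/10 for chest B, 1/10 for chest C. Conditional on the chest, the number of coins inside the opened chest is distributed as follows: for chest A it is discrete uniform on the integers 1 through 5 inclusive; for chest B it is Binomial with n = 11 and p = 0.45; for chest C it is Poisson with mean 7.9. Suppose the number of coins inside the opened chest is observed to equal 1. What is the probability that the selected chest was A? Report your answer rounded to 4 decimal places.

Likelihoods P(X=1 | ·): A: 0.2; B: 0.0125381; C: 0.00292887.
Posterior ∝ prior × likelihood. Numerator for A: 0.2·0.2 = 0.04.
Normalizing constant: 0.2·0.2 + 0.7·0.0125381 + 0.1·0.00292887 = 0.0490696.
P(A | observation) = 0.04 / 0.0490696 = 0.815169.

0.8152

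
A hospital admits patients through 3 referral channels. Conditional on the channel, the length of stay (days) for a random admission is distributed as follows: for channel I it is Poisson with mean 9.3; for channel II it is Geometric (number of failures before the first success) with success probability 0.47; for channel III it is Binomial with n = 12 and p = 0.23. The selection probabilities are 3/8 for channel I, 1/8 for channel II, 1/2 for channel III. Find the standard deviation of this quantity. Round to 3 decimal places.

4.021

Per component, I: μ=9.3, E[X²]=95.79; II: μ=1.12766, E[X²]=3.67089; III: μ=2.76, E[X²]=9.7428.
E[X] = 0.375·9.3 + 0.125·1.12766 + 0.5·2.76 = 5.00846.
E[X²] = 0.375·95.79 + 0.125·3.67089 + 0.5·9.7428 = 41.2515.
Var(X) = E[X²] − (E[X])² = 41.2515 − 25.0846 = 16.1669.
SD(X) = √16.1669 = 4.0208.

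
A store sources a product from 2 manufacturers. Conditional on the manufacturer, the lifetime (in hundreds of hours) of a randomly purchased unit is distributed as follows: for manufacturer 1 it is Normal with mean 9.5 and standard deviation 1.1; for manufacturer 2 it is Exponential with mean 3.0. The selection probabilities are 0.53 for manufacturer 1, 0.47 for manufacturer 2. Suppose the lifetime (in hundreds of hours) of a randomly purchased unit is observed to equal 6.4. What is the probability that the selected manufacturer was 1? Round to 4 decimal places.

0.1634

Likelihoods f(6.4 | ·): 1: 0.00683757; 2: 0.0394806.
Posterior ∝ prior × likelihood. Numerator for 1: 0.53·0.00683757 = 0.00362391.
Normalizing constant: 0.53·0.00683757 + 0.47·0.0394806 = 0.0221798.
P(1 | observation) = 0.00362391 / 0.0221798 = 0.163388.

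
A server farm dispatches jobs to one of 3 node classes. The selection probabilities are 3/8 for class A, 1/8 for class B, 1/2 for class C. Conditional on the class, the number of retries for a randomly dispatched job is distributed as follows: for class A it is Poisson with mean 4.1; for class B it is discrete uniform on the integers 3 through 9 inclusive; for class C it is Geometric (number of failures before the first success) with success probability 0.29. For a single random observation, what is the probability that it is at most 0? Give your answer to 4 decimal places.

Conditional on each class, P(X ≤ 0): A: 0.0165727; B: 0; C: 0.29.
By total probability, P(X ≤ 0) = 0.375·0.0165727 + 0.125·0 + 0.5·0.29 = 0.151215.

0.1512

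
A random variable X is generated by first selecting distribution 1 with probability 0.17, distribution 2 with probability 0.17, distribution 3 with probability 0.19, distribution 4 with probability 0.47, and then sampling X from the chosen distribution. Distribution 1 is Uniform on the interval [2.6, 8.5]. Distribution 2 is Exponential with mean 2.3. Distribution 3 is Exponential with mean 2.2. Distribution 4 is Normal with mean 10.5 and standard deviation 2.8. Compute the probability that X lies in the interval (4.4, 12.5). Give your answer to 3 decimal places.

Conditional on each component, P(4.4 < X < 12.5): 1: 0.694915; 2: 0.143268; 3: 0.131928; 4: 0.747793.
By total probability, P(4.4 < X < 12.5) = 0.17·0.694915 + 0.17·0.143268 + 0.19·0.131928 + 0.47·0.747793 = 0.51902.

0.519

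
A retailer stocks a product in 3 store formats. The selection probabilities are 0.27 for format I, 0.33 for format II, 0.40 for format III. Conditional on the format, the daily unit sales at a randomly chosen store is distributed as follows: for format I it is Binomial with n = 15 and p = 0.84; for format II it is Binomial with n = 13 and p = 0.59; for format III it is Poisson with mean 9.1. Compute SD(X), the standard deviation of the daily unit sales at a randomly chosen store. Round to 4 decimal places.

2.9968

Per component, I: μ=12.6, E[X²]=160.776; II: μ=7.67, E[X²]=61.9736; III: μ=9.1, E[X²]=91.91.
E[X] = 0.27·12.6 + 0.33·7.67 + 0.4·9.1 = 9.5731.
E[X²] = 0.27·160.776 + 0.33·61.9736 + 0.4·91.91 = 100.625.
Var(X) = E[X²] − (E[X])² = 100.625 − 91.6442 = 8.98056.
SD(X) = √8.98056 = 2.99676.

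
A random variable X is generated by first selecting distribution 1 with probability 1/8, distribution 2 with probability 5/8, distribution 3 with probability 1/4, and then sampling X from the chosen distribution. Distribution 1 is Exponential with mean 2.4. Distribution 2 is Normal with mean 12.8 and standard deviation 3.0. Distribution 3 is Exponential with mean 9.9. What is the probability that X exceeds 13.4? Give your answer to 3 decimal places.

0.328

Conditional on each component, P(X > 13.4): 1: 0.00376001; 2: 0.42074; 3: 0.258325.
By total probability, P(X > 13.4) = 0.125·0.00376001 + 0.625·0.42074 + 0.25·0.258325 = 0.328014.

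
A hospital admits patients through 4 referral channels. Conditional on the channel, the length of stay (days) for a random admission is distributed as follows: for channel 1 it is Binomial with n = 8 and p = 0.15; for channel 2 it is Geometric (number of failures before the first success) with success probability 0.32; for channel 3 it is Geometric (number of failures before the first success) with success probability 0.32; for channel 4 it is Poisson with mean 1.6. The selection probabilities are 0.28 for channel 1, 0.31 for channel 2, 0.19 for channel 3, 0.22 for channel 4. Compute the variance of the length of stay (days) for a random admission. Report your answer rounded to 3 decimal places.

Per component, 1: μ=1.2, E[X²]=2.46; 2: μ=2.125, E[X²]=11.1562; 3: μ=2.125, E[X²]=11.1562; 4: μ=1.6, E[X²]=4.16.
E[X] = 0.28·1.2 + 0.31·2.125 + 0.19·2.125 + 0.22·1.6 = 1.7505.
E[X²] = 0.28·2.46 + 0.31·11.1562 + 0.19·11.1562 + 0.22·4.16 = 7.18212.
Var(X) = E[X²] − (E[X])² = 7.18212 − 3.06425 = 4.11787.

4.118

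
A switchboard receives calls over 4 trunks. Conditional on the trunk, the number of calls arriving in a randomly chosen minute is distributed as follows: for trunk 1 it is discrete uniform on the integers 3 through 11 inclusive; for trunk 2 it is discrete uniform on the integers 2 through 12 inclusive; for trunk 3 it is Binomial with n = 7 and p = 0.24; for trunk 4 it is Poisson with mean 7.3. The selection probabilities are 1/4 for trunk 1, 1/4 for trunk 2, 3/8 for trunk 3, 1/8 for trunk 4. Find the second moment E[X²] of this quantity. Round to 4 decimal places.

For each component E[X²] = Var + (mean)², giving 1: 55.6667; 2: 59; 3: 4.0992; 4: 60.59.
Overall E[X²] = 0.25·55.6667 + 0.25·59 + 0.375·4.0992 + 0.125·60.59 = 37.7776.

37.7776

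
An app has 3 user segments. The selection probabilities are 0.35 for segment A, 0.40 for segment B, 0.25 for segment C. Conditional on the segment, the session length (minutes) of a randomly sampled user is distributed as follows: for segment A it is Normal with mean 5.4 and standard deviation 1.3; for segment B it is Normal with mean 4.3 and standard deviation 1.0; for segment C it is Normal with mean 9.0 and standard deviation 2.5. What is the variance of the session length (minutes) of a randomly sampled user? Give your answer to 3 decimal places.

Per component, A: μ=5.4, E[X²]=30.85; B: μ=4.3, E[X²]=19.49; C: μ=9, E[X²]=87.25.
E[X] = 0.35·5.4 + 0.4·4.3 + 0.25·9 = 5.86.
E[X²] = 0.35·30.85 + 0.4·19.49 + 0.25·87.25 = 40.406.
Var(X) = E[X²] − (E[X])² = 40.406 − 34.3396 = 6.0664.

6.066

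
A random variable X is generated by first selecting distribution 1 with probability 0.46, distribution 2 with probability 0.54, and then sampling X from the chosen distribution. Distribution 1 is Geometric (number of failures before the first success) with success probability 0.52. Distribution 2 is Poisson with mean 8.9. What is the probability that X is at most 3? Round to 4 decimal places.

0.4479

Conditional on each component, P(X ≤ 3): 1: 0.946916; 2: 0.0227769.
By total probability, P(X ≤ 3) = 0.46·0.946916 + 0.54·0.0227769 = 0.447881.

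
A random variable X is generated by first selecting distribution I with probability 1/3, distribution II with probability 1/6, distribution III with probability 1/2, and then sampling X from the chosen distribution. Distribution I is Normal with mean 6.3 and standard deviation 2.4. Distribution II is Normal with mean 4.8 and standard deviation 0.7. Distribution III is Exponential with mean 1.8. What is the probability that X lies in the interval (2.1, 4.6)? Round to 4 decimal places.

0.2479

Conditional on each component, P(2.1 < X < 4.6): I: 0.19931; II: 0.387491; III: 0.233754.
By total probability, P(2.1 < X < 4.6) = 0.333333·0.19931 + 0.166667·0.387491 + 0.5·0.233754 = 0.247896.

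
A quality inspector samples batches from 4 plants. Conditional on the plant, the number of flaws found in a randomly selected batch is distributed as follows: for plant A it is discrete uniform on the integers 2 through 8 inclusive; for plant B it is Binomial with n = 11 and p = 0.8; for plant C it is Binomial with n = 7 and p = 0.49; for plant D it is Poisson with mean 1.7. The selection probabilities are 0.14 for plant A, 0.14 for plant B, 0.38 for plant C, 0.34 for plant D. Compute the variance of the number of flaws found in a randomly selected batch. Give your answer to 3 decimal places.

7.302

Per component, A: μ=5, E[X²]=29; B: μ=8.8, E[X²]=79.2; C: μ=3.43, E[X²]=13.5142; D: μ=1.7, E[X²]=4.59.
E[X] = 0.14·5 + 0.14·8.8 + 0.38·3.43 + 0.34·1.7 = 3.8134.
E[X²] = 0.14·29 + 0.14·79.2 + 0.38·13.5142 + 0.34·4.59 = 21.844.
Var(X) = E[X²] − (E[X])² = 21.844 − 14.542 = 7.30198.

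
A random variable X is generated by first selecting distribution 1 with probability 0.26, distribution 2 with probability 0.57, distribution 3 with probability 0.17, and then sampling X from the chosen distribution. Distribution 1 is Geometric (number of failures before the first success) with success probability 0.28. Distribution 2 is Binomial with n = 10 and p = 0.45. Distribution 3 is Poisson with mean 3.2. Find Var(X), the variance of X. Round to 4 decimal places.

5.0749

Per component, 1: μ=2.57143, E[X²]=15.7959; 2: μ=4.5, E[X²]=22.725; 3: μ=3.2, E[X²]=13.44.
E[X] = 0.26·2.57143 + 0.57·4.5 + 0.17·3.2 = 3.77757.
E[X²] = 0.26·15.7959 + 0.57·22.725 + 0.17·13.44 = 19.345.
Var(X) = E[X²] − (E[X])² = 19.345 − 14.27 = 5.07494.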